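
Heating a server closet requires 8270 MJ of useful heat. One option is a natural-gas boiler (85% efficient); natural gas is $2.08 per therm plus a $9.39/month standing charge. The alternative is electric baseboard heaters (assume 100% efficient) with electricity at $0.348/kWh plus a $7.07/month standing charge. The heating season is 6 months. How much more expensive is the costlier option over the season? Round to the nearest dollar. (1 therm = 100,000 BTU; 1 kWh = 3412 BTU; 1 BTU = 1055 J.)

$594

Heat load = 8270 MJ = 8,270,000,000 J / 1055 = 7,838,863 BTU
Gas: input = 7,838,863 / 0.85 = 9,222,191 BTU = 92.22 therm → 92.22 × $2.08 = $191.82; + 6 × $9.39 standing = $248.16
Electric: 7,838,863 BTU / 3412 = 2,297 kWh → × $0.348 = $799.51; + 6 × $7.07 standing = $841.93
Difference = |$248.16 − $841.93| = $593.77 ≈ $594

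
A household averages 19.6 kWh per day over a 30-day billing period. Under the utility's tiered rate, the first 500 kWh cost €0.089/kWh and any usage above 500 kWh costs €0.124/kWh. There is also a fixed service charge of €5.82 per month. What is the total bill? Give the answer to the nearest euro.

€61

Usage = 19.6 kWh/day × 30 days = 588 kWh
First 500 kWh × €0.089 = €44.50
Remaining 88 kWh × €0.124 = €10.91
Energy charge = €55.41; + service €5.82 = €61.23 ≈ €61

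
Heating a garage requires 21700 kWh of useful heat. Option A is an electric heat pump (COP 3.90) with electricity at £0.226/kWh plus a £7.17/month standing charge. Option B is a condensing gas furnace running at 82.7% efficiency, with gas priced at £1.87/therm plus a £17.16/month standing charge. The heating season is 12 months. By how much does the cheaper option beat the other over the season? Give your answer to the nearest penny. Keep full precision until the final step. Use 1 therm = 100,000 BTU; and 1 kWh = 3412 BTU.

Heat load = 21700 kWh × 3412 = 74,040,400 BTU
Gas: input = 74,040,400 / 0.827 = 89,528,900 BTU = 895.3 therm → 895.3 × £1.87 = £1,674.19; + 12 × £17.16 standing = £1,880.11
Heat pump: 74,040,400 BTU / 3412 = 21,700 kWh heat; / 3.90 = 5,564 kWh in → × £0.226 = £1,257.49; + 12 × £7.17 standing = £1,343.53
Difference = |£1,880.11 − £1,343.53| = £536.58

£536.58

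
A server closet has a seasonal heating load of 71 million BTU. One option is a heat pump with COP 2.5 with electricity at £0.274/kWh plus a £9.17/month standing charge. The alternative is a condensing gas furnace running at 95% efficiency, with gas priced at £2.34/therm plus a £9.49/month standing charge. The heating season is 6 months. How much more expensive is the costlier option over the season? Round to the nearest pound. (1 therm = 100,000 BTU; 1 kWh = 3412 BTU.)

£530

Heat load = 71 × 10⁶ BTU = 71,000,000 BTU
Gas: input = 71,000,000 / 0.95 = 74,736,842 BTU = 747.4 therm → 747.4 × £2.34 = £1,748.84; + 6 × £9.49 standing = £1,805.78
Heat pump: 71,000,000 BTU / 3412 = 20,810 kWh heat; / 2.5 = 8,324 kWh in → × £0.274 = £2,280.66; + 6 × £9.17 standing = £2,335.68
Difference = |£1,805.78 − £2,335.68| = £529.89 ≈ £530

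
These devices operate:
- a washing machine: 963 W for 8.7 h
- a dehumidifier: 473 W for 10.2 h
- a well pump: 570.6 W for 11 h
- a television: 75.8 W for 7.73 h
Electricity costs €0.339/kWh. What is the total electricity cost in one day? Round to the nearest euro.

washing machine: 963 W × 8.7 h = 8,378 Wh = 8.378 kWh
dehumidifier: 473 W × 10.2 h = 4,825 Wh = 4.825 kWh
well pump: 570.6 W × 11 h = 6,277 Wh = 6.277 kWh
television: 75.8 W × 7.73 h = 586 Wh = 0.5859 kWh
Total energy = 8.378 + 4.825 + 6.277 + 0.5859 = 20.07 kWh
Cost = 20.07 kWh × €0.339 = €6.80 ≈ €7

€7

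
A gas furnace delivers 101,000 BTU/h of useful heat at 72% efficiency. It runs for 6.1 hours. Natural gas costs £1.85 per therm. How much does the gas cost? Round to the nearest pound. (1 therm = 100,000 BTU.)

Heat delivered = 101,000 BTU/h × 6.1 h = 616,100 BTU
Gas input = 616,100 / 0.72 = 855,694 BTU
= 855,694 / 100,000 = 8.557 therm
Cost = 8.557 × £1.85/therm = £15.83 ≈ £16

£16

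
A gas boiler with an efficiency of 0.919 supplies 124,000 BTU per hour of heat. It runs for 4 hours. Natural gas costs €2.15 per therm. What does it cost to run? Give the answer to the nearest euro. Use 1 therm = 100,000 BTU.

€12

Heat delivered = 124,000 BTU/h × 4 h = 496,000 BTU
Gas input = 496,000 / 0.919 = 539,717 BTU
= 539,717 / 100,000 = 5.397 therm
Cost = 5.397 × €2.15/therm = €11.60 ≈ €12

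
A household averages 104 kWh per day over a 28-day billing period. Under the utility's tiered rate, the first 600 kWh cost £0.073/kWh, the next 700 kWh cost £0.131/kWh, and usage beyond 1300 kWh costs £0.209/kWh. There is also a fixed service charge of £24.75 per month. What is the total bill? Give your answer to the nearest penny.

Usage = 104 kWh/day × 28 days = 2912 kWh
First 600 kWh × £0.073 = £43.80
Next 700 kWh × £0.131 = £91.70
Remaining 1612 kWh × £0.209 = £336.91
Energy charge = £472.41; + service £24.75 = £497.16

£497.16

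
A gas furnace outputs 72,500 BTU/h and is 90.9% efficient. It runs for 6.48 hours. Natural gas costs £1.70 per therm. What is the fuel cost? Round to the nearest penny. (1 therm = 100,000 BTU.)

£8.79

Heat delivered = 72,500 BTU/h × 6.48 h = 469,800 BTU
Gas input = 469,800 / 0.909 = 516,832 BTU
= 516,832 / 100,000 = 5.168 therm
Cost = 5.168 × £1.70/therm = £8.79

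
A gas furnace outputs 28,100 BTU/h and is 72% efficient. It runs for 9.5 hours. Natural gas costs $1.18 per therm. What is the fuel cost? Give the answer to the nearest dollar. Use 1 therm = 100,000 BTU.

Heat delivered = 28,100 BTU/h × 9.5 h = 266,950 BTU
Gas input = 266,950 / 0.72 = 370,764 BTU
= 370,764 / 100,000 = 3.708 therm
Cost = 3.708 × $1.18/therm = $4.38 ≈ $4

$4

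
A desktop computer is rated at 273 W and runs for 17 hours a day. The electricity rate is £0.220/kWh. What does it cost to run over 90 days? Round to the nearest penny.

Energy = 273 W × 17 h/day × 90 days = 417,690 Wh = 417.7 kWh
Cost = 417.7 kWh × £0.220/kWh = £91.89

£91.89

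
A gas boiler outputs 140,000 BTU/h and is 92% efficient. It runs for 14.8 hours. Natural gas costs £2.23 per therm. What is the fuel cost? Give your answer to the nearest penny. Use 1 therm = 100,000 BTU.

Heat delivered = 140,000 BTU/h × 14.8 h = 2,072,000 BTU
Gas input = 2,072,000 / 0.920 = 2,252,174 BTU
= 2,252,174 / 100,000 = 22.52 therm
Cost = 22.52 × £2.23/therm = £50.22

£50.22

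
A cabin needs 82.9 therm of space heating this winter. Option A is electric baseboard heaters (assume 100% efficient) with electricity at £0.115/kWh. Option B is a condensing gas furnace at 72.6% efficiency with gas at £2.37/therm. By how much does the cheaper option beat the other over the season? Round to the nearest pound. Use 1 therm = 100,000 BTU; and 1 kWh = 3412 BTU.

Heat load = 82.9 therm × 100,000 = 8,290,000 BTU
Gas: input = 8,290,000 / 0.726 = 11,418,733 BTU = 114.2 therm → 114.2 × £2.37 = £270.62
Electric: 8,290,000 BTU / 3412 = 2,430 kWh → × £0.115 = £279.41
Difference = |£270.62 − £279.41| = £8.79 ≈ £9

£9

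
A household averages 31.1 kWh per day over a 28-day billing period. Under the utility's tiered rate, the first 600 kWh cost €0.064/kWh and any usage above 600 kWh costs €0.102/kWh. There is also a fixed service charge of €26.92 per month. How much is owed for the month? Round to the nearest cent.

€92.94

Usage = 31.1 kWh/day × 28 days = 870.8 kWh
First 600 kWh × €0.064 = €38.40
Remaining 270.8 kWh × €0.102 = €27.62
Energy charge = €66.02; + service €26.92 = €92.94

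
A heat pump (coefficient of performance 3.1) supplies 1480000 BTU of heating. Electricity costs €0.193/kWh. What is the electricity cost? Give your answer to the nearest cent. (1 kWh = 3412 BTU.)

Heat delivered = 1,480,000 BTU / 3412 = 433.8 kWh
Electrical input = 433.8 kWh / 3.1 = 139.9 kWh
Cost = 139.9 × €0.193/kWh = €27.01

€27.01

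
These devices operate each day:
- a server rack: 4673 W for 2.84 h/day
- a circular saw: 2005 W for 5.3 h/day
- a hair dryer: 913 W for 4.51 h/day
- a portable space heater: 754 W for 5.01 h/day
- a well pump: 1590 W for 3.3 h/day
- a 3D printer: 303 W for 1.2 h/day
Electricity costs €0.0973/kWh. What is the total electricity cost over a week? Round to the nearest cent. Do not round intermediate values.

server rack: 4673 W × 2.84 h × 7 d = 92,899 Wh = 92.9 kWh
circular saw: 2005 W × 5.3 h × 7 d = 74,386 Wh = 74.39 kWh
hair dryer: 913 W × 4.51 h × 7 d = 28,823 Wh = 28.82 kWh
portable space heater: 754 W × 5.01 h × 7 d = 26,443 Wh = 26.44 kWh
well pump: 1590 W × 3.3 h × 7 d = 36,729 Wh = 36.73 kWh
3D printer: 303 W × 1.2 h × 7 d = 2,545 Wh = 2.545 kWh
Total energy = 92.9 + 74.39 + 28.82 + 26.44 + 36.73 + 2.545 = 261.8 kWh
Cost = 261.8 kWh × €0.0973 = €25.48

€25.48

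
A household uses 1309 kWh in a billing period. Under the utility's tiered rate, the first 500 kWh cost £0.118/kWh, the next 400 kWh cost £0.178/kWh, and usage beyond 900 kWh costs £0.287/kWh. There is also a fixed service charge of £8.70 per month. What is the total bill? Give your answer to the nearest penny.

£256.28

First 500 kWh × £0.118 = £59.00
Next 400 kWh × £0.178 = £71.20
Remaining 409 kWh × £0.287 = £117.38
Energy charge = £247.58; + service £8.70 = £256.28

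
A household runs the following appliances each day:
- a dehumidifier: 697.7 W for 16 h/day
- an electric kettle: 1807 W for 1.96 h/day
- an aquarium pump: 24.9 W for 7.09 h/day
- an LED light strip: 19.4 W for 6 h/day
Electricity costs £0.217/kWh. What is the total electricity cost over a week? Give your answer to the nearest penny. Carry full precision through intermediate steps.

£22.78

dehumidifier: 697.7 W × 16 h × 7 d = 78,142 Wh = 78.14 kWh
electric kettle: 1807 W × 1.96 h × 7 d = 24,792 Wh = 24.79 kWh
aquarium pump: 24.9 W × 7.09 h × 7 d = 1,236 Wh = 1.236 kWh
LED light strip: 19.4 W × 6 h × 7 d = 815 Wh = 0.8148 kWh
Total energy = 78.14 + 24.79 + 1.236 + 0.8148 = 105 kWh
Cost = 105 kWh × £0.217 = £22.78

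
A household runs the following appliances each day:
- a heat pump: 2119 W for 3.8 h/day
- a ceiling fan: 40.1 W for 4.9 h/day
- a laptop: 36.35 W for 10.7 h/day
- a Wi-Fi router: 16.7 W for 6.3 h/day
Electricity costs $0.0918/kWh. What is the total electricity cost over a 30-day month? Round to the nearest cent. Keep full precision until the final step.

heat pump: 2119 W × 3.8 h × 30 d = 241,566 Wh = 241.6 kWh
ceiling fan: 40.1 W × 4.9 h × 30 d = 5,895 Wh = 5.895 kWh
laptop: 36.35 W × 10.7 h × 30 d = 11,668 Wh = 11.67 kWh
Wi-Fi router: 16.7 W × 6.3 h × 30 d = 3,156 Wh = 3.156 kWh
Total energy = 241.6 + 5.895 + 11.67 + 3.156 = 262.3 kWh
Cost = 262.3 kWh × $0.0918 = $24.08

$24.08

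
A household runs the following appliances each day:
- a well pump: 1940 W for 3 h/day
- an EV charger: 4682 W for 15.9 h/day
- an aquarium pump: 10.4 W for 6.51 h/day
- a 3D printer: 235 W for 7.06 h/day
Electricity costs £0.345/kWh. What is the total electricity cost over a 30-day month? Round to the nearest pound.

£849

well pump: 1940 W × 3 h × 30 d = 174,600 Wh = 174.6 kWh
EV charger: 4682 W × 15.9 h × 30 d = 2,233,314 Wh = 2,233 kWh
aquarium pump: 10.4 W × 6.51 h × 30 d = 2,031 Wh = 2.031 kWh
3D printer: 235 W × 7.06 h × 30 d = 49,773 Wh = 49.77 kWh
Total energy = 174.6 + 2,233 + 2.031 + 49.77 = 2,460 kWh
Cost = 2,460 kWh × £0.345 = £848.60 ≈ £849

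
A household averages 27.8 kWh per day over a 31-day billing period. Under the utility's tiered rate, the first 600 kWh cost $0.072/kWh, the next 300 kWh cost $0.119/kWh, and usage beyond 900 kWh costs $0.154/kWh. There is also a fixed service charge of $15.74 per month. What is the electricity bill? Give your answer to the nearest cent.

Usage = 27.8 kWh/day × 31 days = 861.8 kWh
First 600 kWh × $0.072 = $43.20
Next 261.8 kWh × $0.119 = $31.15
Remaining tier: 0 kWh (not reached)
Energy charge = $74.35; + service $15.74 = $90.09

$90.09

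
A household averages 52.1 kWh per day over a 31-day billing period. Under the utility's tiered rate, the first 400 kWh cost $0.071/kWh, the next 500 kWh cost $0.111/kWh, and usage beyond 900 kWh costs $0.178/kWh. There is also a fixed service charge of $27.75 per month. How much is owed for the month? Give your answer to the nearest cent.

$238.94

Usage = 52.1 kWh/day × 31 days = 1615.1 kWh
First 400 kWh × $0.071 = $28.40
Next 500 kWh × $0.111 = $55.50
Remaining 715.1 kWh × $0.178 = $127.29
Energy charge = $211.19; + service $27.75 = $238.94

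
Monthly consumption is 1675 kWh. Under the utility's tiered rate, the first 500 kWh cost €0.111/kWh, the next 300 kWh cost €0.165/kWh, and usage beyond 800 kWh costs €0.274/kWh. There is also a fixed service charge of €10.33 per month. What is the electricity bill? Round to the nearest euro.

€355

First 500 kWh × €0.111 = €55.50
Next 300 kWh × €0.165 = €49.50
Remaining 875 kWh × €0.274 = €239.75
Energy charge = €344.75; + service €10.33 = €355.08 ≈ €355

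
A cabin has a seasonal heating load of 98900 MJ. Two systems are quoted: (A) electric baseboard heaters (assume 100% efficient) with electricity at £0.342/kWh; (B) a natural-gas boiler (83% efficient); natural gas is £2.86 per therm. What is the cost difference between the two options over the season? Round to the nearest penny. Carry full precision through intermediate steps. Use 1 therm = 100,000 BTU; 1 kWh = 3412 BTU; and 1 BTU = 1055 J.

£6166.17

Heat load = 98900 MJ = 98,900,000,000 J / 1055 = 93,744,076 BTU
Gas: input = 93,744,076 / 0.83 = 112,944,670 BTU = 1,129 therm → 1,129 × £2.86 = £3,230.22
Electric: 93,744,076 BTU / 3412 = 27,470 kWh → × £0.342 = £9,396.39
Difference = |£3,230.22 − £9,396.39| = £6,166.17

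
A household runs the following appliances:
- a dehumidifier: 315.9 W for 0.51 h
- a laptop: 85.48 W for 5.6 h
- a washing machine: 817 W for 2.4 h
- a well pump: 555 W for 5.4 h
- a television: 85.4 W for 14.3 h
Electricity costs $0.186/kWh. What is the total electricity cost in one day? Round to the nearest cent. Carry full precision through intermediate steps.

dehumidifier: 315.9 W × 0.51 h = 161 Wh = 0.1611 kWh
laptop: 85.48 W × 5.6 h = 479 Wh = 0.4787 kWh
washing machine: 817 W × 2.4 h = 1,961 Wh = 1.961 kWh
well pump: 555 W × 5.4 h = 2,997 Wh = 2.997 kWh
television: 85.4 W × 14.3 h = 1,221 Wh = 1.221 kWh
Total energy = 0.1611 + 0.4787 + 1.961 + 2.997 + 1.221 = 6.819 kWh
Cost = 6.819 kWh × $0.186 = $1.27

$1.27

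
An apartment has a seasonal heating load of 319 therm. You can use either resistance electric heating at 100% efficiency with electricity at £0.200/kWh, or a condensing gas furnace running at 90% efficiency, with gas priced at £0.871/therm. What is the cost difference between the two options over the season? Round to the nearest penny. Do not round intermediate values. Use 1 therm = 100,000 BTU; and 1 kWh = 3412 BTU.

Heat load = 319 therm × 100,000 = 31,900,000 BTU
Gas: input = 31,900,000 / 0.90 = 35,444,444 BTU = 354.4 therm → 354.4 × £0.871 = £308.72
Electric: 31,900,000 BTU / 3412 = 9,349 kWh → × £0.200 = £1,869.87
Difference = |£308.72 − £1,869.87| = £1,561.15

£1561.15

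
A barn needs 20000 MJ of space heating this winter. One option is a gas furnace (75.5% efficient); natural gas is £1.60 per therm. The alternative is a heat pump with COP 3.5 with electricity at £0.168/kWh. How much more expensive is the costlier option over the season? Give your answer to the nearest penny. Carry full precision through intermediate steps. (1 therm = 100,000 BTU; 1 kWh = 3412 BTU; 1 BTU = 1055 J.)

£135.05

Heat load = 20000 MJ = 20,000,000,000 J / 1055 = 18,957,346 BTU
Gas: input = 18,957,346 / 0.755 = 25,109,068 BTU = 251.1 therm → 251.1 × £1.60 = £401.75
Heat pump: 18,957,346 BTU / 3412 = 5,556 kWh heat; / 3.5 = 1,587 kWh in → × £0.168 = £266.69
Difference = |£401.75 − £266.69| = £135.05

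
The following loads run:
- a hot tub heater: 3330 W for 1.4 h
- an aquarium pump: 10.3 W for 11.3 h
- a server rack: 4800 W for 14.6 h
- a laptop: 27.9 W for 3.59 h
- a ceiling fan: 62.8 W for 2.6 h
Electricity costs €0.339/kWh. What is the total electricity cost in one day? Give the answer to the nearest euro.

€25

hot tub heater: 3330 W × 1.4 h = 4,662 Wh = 4.662 kWh
aquarium pump: 10.3 W × 11.3 h = 116 Wh = 0.1164 kWh
server rack: 4800 W × 14.6 h = 70,080 Wh = 70.08 kWh
laptop: 27.9 W × 3.59 h = 100 Wh = 0.1002 kWh
ceiling fan: 62.8 W × 2.6 h = 163 Wh = 0.1633 kWh
Total energy = 4.662 + 0.1164 + 70.08 + 0.1002 + 0.1633 = 75.12 kWh
Cost = 75.12 kWh × €0.339 = €25.47 ≈ €25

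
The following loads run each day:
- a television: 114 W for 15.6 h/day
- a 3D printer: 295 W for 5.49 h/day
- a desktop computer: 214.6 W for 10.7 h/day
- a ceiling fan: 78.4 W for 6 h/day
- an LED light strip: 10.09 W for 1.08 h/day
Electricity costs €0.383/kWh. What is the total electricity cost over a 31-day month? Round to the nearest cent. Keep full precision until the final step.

€73.32

television: 114 W × 15.6 h × 31 d = 55,130 Wh = 55.13 kWh
3D printer: 295 W × 5.49 h × 31 d = 50,206 Wh = 50.21 kWh
desktop computer: 214.6 W × 10.7 h × 31 d = 71,183 Wh = 71.18 kWh
ceiling fan: 78.4 W × 6 h × 31 d = 14,582 Wh = 14.58 kWh
LED light strip: 10.09 W × 1.08 h × 31 d = 338 Wh = 0.3378 kWh
Total energy = 55.13 + 50.21 + 71.18 + 14.58 + 0.3378 = 191.4 kWh
Cost = 191.4 kWh × €0.383 = €73.32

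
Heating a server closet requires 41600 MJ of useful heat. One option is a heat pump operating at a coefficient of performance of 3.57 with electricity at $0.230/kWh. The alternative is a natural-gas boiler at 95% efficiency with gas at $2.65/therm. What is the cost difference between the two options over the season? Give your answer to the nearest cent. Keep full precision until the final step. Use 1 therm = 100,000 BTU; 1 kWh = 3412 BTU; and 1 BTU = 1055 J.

$355.38

Heat load = 41600 MJ = 41,600,000,000 J / 1055 = 39,431,280 BTU
Gas: input = 39,431,280 / 0.95 = 41,506,610 BTU = 415.1 therm → 415.1 × $2.65 = $1,099.93
Heat pump: 39,431,280 BTU / 3412 = 11,560 kWh heat; / 3.57 = 3,237 kWh in → × $0.230 = $744.55
Difference = |$1,099.93 − $744.55| = $355.38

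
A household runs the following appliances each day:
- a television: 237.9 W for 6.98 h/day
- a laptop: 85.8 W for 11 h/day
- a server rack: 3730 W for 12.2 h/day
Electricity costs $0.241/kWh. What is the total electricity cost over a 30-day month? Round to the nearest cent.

$347.84

television: 237.9 W × 6.98 h × 30 d = 49,816 Wh = 49.82 kWh
laptop: 85.8 W × 11 h × 30 d = 28,314 Wh = 28.31 kWh
server rack: 3730 W × 12.2 h × 30 d = 1,365,180 Wh = 1,365 kWh
Total energy = 49.82 + 28.31 + 1,365 = 1,443 kWh
Cost = 1,443 kWh × $0.241 = $347.84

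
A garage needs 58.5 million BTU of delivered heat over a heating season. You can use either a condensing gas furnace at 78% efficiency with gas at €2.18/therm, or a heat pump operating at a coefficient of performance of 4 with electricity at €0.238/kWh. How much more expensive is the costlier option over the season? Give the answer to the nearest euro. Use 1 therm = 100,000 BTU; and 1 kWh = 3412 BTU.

€615

Heat load = 58.5 × 10⁶ BTU = 58,500,000 BTU
Gas: input = 58,500,000 / 0.78 = 75,000,000 BTU = 750 therm → 750 × €2.18 = €1,635.00
Heat pump: 58,500,000 BTU / 3412 = 17,150 kWh heat; / 4 = 4,286 kWh in → × €0.238 = €1,020.15
Difference = |€1,635.00 − €1,020.15| = €614.85 ≈ €615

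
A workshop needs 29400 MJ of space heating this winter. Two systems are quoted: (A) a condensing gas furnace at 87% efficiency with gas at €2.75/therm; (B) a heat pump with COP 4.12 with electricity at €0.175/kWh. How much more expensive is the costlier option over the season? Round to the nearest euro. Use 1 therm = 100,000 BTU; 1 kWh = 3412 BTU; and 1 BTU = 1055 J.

Heat load = 29400 MJ = 29,400,000,000 J / 1055 = 27,867,299 BTU
Gas: input = 27,867,299 / 0.87 = 32,031,378 BTU = 320.3 therm → 320.3 × €2.75 = €880.86
Heat pump: 27,867,299 BTU / 3412 = 8,167 kWh heat; / 4.12 = 1,982 kWh in → × €0.175 = €346.92
Difference = |€880.86 − €346.92| = €533.95 ≈ €534

€534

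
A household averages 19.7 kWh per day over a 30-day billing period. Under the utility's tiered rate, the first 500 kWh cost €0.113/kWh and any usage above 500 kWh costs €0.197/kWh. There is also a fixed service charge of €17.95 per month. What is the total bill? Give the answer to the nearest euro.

Usage = 19.7 kWh/day × 30 days = 591 kWh
First 500 kWh × €0.113 = €56.50
Remaining 91 kWh × €0.197 = €17.93
Energy charge = €74.43; + service €17.95 = €92.38 ≈ €92

€92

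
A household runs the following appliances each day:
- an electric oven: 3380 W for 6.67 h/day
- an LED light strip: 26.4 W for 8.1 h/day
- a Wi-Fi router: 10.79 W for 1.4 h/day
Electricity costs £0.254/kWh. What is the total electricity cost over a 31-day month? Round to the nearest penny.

£179.32

electric oven: 3380 W × 6.67 h × 31 d = 698,883 Wh = 698.9 kWh
LED light strip: 26.4 W × 8.1 h × 31 d = 6,629 Wh = 6.629 kWh
Wi-Fi router: 10.79 W × 1.4 h × 31 d = 468 Wh = 0.4683 kWh
Total energy = 698.9 + 6.629 + 0.4683 = 706 kWh
Cost = 706 kWh × £0.254 = £179.32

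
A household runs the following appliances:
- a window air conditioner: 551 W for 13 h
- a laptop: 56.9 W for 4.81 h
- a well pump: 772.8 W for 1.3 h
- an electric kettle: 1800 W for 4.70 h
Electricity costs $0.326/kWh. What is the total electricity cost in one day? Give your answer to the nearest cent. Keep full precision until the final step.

$5.51

window air conditioner: 551 W × 13 h = 7,163 Wh = 7.163 kWh
laptop: 56.9 W × 4.81 h = 274 Wh = 0.2737 kWh
well pump: 772.8 W × 1.3 h = 1,005 Wh = 1.005 kWh
electric kettle: 1800 W × 4.70 h = 8,460 Wh = 8.46 kWh
Total energy = 7.163 + 0.2737 + 1.005 + 8.46 = 16.9 kWh
Cost = 16.9 kWh × $0.326 = $5.51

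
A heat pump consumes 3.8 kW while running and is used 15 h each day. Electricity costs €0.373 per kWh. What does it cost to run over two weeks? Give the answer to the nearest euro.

€298

Energy = 3800 W × 15 h/day × 14 days = 798,000 Wh = 798 kWh
Cost = 798 kWh × €0.373/kWh = €297.65 ≈ €298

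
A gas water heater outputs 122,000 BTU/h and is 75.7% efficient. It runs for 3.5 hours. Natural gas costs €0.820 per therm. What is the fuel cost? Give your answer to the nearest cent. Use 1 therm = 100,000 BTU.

€4.63

Heat delivered = 122,000 BTU/h × 3.5 h = 427,000 BTU
Gas input = 427,000 / 0.757 = 564,069 BTU
= 564,069 / 100,000 = 5.641 therm
Cost = 5.641 × €0.820/therm = €4.63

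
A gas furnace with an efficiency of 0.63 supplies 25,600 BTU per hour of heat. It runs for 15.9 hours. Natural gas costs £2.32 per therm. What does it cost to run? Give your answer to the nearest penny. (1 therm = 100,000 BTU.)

£14.99

Heat delivered = 25,600 BTU/h × 15.9 h = 407,040 BTU
Gas input = 407,040 / 0.63 = 646,095 BTU
= 646,095 / 100,000 = 6.461 therm
Cost = 6.461 × £2.32/therm = £14.99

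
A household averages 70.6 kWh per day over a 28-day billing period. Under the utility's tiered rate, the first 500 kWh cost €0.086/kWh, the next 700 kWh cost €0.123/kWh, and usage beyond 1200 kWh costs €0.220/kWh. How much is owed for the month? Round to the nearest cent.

Usage = 70.6 kWh/day × 28 days = 1976.8 kWh
First 500 kWh × €0.086 = €43.00
Next 700 kWh × €0.123 = €86.10
Remaining 776.8 kWh × €0.220 = €170.90
Total = €300.00

€300.00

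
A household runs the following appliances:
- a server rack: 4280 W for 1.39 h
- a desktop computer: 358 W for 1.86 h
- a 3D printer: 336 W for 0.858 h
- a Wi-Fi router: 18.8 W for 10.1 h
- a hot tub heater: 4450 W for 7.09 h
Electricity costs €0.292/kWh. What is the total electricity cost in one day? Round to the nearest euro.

server rack: 4280 W × 1.39 h = 5,949 Wh = 5.949 kWh
desktop computer: 358 W × 1.86 h = 666 Wh = 0.6659 kWh
3D printer: 336 W × 0.858 h = 288 Wh = 0.2883 kWh
Wi-Fi router: 18.8 W × 10.1 h = 190 Wh = 0.1899 kWh
hot tub heater: 4450 W × 7.09 h = 31,550 Wh = 31.55 kWh
Total energy = 5.949 + 0.6659 + 0.2883 + 0.1899 + 31.55 = 38.64 kWh
Cost = 38.64 kWh × €0.292 = €11.28 ≈ €11

€11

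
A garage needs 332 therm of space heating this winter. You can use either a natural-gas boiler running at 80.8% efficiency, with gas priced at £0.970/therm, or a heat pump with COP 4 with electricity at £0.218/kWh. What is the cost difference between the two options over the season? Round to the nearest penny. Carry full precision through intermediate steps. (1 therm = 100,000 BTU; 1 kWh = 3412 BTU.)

£131.74

Heat load = 332 therm × 100,000 = 33,200,000 BTU
Gas: input = 33,200,000 / 0.808 = 41,089,109 BTU = 410.9 therm → 410.9 × £0.970 = £398.56
Heat pump: 33,200,000 BTU / 3412 = 9,730 kWh heat; / 4 = 2,433 kWh in → × £0.218 = £530.30
Difference = |£398.56 − £530.30| = £131.74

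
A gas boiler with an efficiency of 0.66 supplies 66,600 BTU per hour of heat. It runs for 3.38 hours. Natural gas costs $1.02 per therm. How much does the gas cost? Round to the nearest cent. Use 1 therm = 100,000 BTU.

$3.48

Heat delivered = 66,600 BTU/h × 3.38 h = 225,108 BTU
Gas input = 225,108 / 0.66 = 341,073 BTU
= 341,073 / 100,000 = 3.411 therm
Cost = 3.411 × $1.02/therm = $3.48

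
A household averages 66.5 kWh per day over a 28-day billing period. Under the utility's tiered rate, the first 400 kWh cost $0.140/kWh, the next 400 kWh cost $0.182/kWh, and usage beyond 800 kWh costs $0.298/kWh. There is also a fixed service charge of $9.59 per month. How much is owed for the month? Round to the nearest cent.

Usage = 66.5 kWh/day × 28 days = 1862 kWh
First 400 kWh × $0.140 = $56.00
Next 400 kWh × $0.182 = $72.80
Remaining 1062 kWh × $0.298 = $316.48
Energy charge = $445.28; + service $9.59 = $454.87

$454.87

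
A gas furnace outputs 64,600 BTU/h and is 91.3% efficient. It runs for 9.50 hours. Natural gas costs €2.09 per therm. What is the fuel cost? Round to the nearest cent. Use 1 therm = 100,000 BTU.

Heat delivered = 64,600 BTU/h × 9.50 h = 613,700 BTU
Gas input = 613,700 / 0.913 = 672,180 BTU
= 672,180 / 100,000 = 6.722 therm
Cost = 6.722 × €2.09/therm = €14.05

€14.05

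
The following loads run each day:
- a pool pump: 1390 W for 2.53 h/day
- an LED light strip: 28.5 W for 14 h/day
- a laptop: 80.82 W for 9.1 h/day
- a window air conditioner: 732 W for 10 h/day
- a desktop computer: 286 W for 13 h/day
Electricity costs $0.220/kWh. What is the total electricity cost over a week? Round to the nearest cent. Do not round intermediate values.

$24.16

pool pump: 1390 W × 2.53 h × 7 d = 24,617 Wh = 24.62 kWh
LED light strip: 28.5 W × 14 h × 7 d = 2,793 Wh = 2.793 kWh
laptop: 80.82 W × 9.1 h × 7 d = 5,148 Wh = 5.148 kWh
window air conditioner: 732 W × 10 h × 7 d = 51,240 Wh = 51.24 kWh
desktop computer: 286 W × 13 h × 7 d = 26,026 Wh = 26.03 kWh
Total energy = 24.62 + 2.793 + 5.148 + 51.24 + 26.03 = 109.8 kWh
Cost = 109.8 kWh × $0.220 = $24.16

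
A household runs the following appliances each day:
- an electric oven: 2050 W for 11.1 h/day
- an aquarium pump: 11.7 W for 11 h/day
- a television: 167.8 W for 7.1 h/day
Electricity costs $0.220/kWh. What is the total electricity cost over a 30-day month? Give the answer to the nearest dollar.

$159

electric oven: 2050 W × 11.1 h × 30 d = 682,650 Wh = 682.6 kWh
aquarium pump: 11.7 W × 11 h × 30 d = 3,861 Wh = 3.861 kWh
television: 167.8 W × 7.1 h × 30 d = 35,741 Wh = 35.74 kWh
Total energy = 682.6 + 3.861 + 35.74 = 722.3 kWh
Cost = 722.3 kWh × $0.220 = $158.90 ≈ $159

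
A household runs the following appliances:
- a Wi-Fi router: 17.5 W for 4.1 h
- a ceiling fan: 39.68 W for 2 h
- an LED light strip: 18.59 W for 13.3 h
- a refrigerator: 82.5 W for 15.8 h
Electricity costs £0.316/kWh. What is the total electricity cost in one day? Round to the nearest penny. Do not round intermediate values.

Wi-Fi router: 17.5 W × 4.1 h = 72 Wh = 0.07175 kWh
ceiling fan: 39.68 W × 2 h = 79 Wh = 0.07936 kWh
LED light strip: 18.59 W × 13.3 h = 247 Wh = 0.2472 kWh
refrigerator: 82.5 W × 15.8 h = 1,304 Wh = 1.304 kWh
Total energy = 0.07175 + 0.07936 + 0.2472 + 1.304 = 1.702 kWh
Cost = 1.702 kWh × £0.316 = £0.54

£0.54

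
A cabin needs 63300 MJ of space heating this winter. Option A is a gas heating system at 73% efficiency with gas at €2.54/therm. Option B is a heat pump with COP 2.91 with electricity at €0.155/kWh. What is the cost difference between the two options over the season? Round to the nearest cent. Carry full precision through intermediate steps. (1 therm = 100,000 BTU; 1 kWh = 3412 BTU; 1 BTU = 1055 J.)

Heat load = 63300 MJ = 63,300,000,000 J / 1055 = 60,000,000 BTU
Gas: input = 60,000,000 / 0.73 = 82,191,781 BTU = 821.9 therm → 821.9 × €2.54 = €2,087.67
Heat pump: 60,000,000 BTU / 3412 = 17,580 kWh heat; / 2.91 = 6,043 kWh in → × €0.155 = €936.66
Difference = |€2,087.67 − €936.66| = €1,151.01

€1151.01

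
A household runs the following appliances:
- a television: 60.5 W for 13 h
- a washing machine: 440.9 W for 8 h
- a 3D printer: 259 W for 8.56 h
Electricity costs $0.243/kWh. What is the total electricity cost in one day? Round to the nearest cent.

$1.59

television: 60.5 W × 13 h = 786 Wh = 0.7865 kWh
washing machine: 440.9 W × 8 h = 3,527 Wh = 3.527 kWh
3D printer: 259 W × 8.56 h = 2,217 Wh = 2.217 kWh
Total energy = 0.7865 + 3.527 + 2.217 = 6.531 kWh
Cost = 6.531 kWh × $0.243 = $1.59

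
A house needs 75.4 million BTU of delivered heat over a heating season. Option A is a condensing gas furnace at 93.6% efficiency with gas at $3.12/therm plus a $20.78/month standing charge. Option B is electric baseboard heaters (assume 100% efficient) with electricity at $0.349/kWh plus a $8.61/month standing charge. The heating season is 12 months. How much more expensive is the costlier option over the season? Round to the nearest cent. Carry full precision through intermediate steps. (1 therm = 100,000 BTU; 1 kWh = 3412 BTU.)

$5052.99

Heat load = 75.4 × 10⁶ BTU = 75,400,000 BTU
Gas: input = 75,400,000 / 0.936 = 80,555,556 BTU = 805.6 therm → 805.6 × $3.12 = $2,513.33; + 12 × $20.78 standing = $2,762.69
Electric: 75,400,000 BTU / 3412 = 22,100 kWh → × $0.349 = $7,712.37; + 12 × $8.61 standing = $7,815.69
Difference = |$2,762.69 − $7,815.69| = $5,052.99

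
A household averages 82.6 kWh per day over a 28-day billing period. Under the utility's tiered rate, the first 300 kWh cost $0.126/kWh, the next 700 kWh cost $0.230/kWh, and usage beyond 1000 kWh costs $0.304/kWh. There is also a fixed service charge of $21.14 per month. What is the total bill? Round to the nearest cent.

Usage = 82.6 kWh/day × 28 days = 2312.8 kWh
First 300 kWh × $0.126 = $37.80
Next 700 kWh × $0.230 = $161.00
Remaining 1312.8 kWh × $0.304 = $399.09
Energy charge = $597.89; + service $21.14 = $619.03

$619.03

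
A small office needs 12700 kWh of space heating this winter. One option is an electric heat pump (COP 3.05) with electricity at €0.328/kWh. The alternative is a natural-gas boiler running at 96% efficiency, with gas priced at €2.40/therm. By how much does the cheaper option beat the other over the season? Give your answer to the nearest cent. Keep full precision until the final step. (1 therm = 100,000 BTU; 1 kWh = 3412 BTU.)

Heat load = 12700 kWh × 3412 = 43,332,400 BTU
Gas: input = 43,332,400 / 0.96 = 45,137,917 BTU = 451.4 therm → 451.4 × €2.40 = €1,083.31
Heat pump: 43,332,400 BTU / 3412 = 12,700 kWh heat; / 3.05 = 4,164 kWh in → × €0.328 = €1,365.77
Difference = |€1,083.31 − €1,365.77| = €282.46

€282.46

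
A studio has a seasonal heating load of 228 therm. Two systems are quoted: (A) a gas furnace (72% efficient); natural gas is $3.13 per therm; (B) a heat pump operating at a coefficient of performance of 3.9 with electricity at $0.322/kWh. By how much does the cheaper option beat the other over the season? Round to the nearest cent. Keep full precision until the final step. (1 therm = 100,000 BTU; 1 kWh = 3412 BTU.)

$439.45

Heat load = 228 therm × 100,000 = 22,800,000 BTU
Gas: input = 22,800,000 / 0.72 = 31,666,667 BTU = 316.7 therm → 316.7 × $3.13 = $991.17
Heat pump: 22,800,000 BTU / 3412 = 6,682 kWh heat; / 3.9 = 1,713 kWh in → × $0.322 = $551.72
Difference = |$991.17 − $551.72| = $439.45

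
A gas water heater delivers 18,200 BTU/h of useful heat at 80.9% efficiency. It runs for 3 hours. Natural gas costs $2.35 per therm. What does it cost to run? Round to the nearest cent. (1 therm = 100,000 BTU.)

Heat delivered = 18,200 BTU/h × 3 h = 54,600 BTU
Gas input = 54,600 / 0.809 = 67,491 BTU
= 67,491 / 100,000 = 0.6749 therm
Cost = 0.6749 × $2.35/therm = $1.59

$1.59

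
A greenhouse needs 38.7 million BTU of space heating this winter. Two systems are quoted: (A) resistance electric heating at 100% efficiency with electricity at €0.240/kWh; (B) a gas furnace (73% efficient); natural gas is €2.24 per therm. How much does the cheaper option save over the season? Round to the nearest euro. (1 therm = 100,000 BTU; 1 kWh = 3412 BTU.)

€1535

Heat load = 38.7 × 10⁶ BTU = 38,700,000 BTU
Gas: input = 38,700,000 / 0.73 = 53,013,699 BTU = 530.1 therm → 530.1 × €2.24 = €1,187.51
Electric: 38,700,000 BTU / 3412 = 11,340 kWh → × €0.240 = €2,722.16
Difference = |€1,187.51 − €2,722.16| = €1,534.65 ≈ €1535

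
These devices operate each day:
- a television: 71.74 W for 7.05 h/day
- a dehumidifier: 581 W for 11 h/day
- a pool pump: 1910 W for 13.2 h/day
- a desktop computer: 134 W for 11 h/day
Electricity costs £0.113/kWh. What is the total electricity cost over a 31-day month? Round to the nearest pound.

£118

television: 71.74 W × 7.05 h × 31 d = 15,679 Wh = 15.68 kWh
dehumidifier: 581 W × 11 h × 31 d = 198,121 Wh = 198.1 kWh
pool pump: 1910 W × 13.2 h × 31 d = 781,572 Wh = 781.6 kWh
desktop computer: 134 W × 11 h × 31 d = 45,694 Wh = 45.69 kWh
Total energy = 15.68 + 198.1 + 781.6 + 45.69 = 1,041 kWh
Cost = 1,041 kWh × £0.113 = £117.64 ≈ £118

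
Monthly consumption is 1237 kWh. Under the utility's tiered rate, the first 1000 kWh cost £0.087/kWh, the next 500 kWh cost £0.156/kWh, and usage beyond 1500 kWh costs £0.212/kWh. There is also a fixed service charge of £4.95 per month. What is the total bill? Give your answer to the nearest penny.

First 1000 kWh × £0.087 = £87.00
Next 237 kWh × £0.156 = £36.97
Remaining tier: 0 kWh (not reached)
Energy charge = £123.97; + service £4.95 = £128.92

£128.92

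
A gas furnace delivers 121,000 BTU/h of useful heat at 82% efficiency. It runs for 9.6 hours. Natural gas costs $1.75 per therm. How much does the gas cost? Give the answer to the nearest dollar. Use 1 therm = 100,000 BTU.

Heat delivered = 121,000 BTU/h × 9.6 h = 1,161,600 BTU
Gas input = 1,161,600 / 0.82 = 1,416,585 BTU
= 1,416,585 / 100,000 = 14.17 therm
Cost = 14.17 × $1.75/therm = $24.79 ≈ $25

$25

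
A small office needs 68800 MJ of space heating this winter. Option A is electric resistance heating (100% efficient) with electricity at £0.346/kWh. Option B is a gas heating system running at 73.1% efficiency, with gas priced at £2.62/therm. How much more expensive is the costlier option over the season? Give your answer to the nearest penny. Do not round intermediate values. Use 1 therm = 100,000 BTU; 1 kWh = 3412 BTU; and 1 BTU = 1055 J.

£4275.74

Heat load = 68800 MJ = 68,800,000,000 J / 1055 = 65,213,270 BTU
Gas: input = 65,213,270 / 0.731 = 89,211,040 BTU = 892.1 therm → 892.1 × £2.62 = £2,337.33
Electric: 65,213,270 BTU / 3412 = 19,110 kWh → × £0.346 = £6,613.07
Difference = |£2,337.33 − £6,613.07| = £4,275.74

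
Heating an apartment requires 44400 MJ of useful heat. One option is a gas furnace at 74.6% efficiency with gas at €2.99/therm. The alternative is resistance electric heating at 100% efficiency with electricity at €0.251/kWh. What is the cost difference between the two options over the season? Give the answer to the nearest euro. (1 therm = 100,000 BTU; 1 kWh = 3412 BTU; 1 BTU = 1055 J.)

Heat load = 44400 MJ = 44,400,000,000 J / 1055 = 42,085,308 BTU
Gas: input = 42,085,308 / 0.746 = 56,414,622 BTU = 564.1 therm → 564.1 × €2.99 = €1,686.80
Electric: 42,085,308 BTU / 3412 = 12,330 kWh → × €0.251 = €3,095.96
Difference = |€1,686.80 − €3,095.96| = €1,409.16 ≈ €1409

€1409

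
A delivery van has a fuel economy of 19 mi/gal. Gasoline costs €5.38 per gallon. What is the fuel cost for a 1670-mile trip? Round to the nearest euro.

€473

Fuel = 1670 mi / 19 mpg = 87.89 gal
Cost = 87.89 gal × €5.38/gal = €472.87 ≈ €473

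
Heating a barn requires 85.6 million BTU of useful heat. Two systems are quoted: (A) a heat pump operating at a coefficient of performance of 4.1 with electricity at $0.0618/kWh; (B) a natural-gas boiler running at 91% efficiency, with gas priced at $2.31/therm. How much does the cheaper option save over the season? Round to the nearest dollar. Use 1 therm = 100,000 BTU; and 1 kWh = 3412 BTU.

$1795

Heat load = 85.6 × 10⁶ BTU = 85,600,000 BTU
Gas: input = 85,600,000 / 0.91 = 94,065,934 BTU = 940.7 therm → 940.7 × $2.31 = $2,172.92
Heat pump: 85,600,000 BTU / 3412 = 25,090 kWh heat; / 4.1 = 6,119 kWh in → × $0.0618 = $378.15
Difference = |$2,172.92 − $378.15| = $1,794.77 ≈ $1795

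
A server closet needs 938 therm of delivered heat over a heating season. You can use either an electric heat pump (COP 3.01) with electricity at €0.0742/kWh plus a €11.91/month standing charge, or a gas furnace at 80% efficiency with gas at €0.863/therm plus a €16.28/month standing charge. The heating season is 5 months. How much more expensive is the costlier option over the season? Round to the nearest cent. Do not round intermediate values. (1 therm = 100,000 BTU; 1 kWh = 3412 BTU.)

€356.03

Heat load = 938 therm × 100,000 = 93,800,000 BTU
Gas: input = 93,800,000 / 0.80 = 117,250,000 BTU = 1,172 therm → 1,172 × €0.863 = €1,011.87; + 5 × €16.28 standing = €1,093.27
Heat pump: 93,800,000 BTU / 3412 = 27,490 kWh heat; / 3.01 = 9,133 kWh in → × €0.0742 = €677.69; + 5 × €11.91 standing = €737.24
Difference = |€1,093.27 − €737.24| = €356.03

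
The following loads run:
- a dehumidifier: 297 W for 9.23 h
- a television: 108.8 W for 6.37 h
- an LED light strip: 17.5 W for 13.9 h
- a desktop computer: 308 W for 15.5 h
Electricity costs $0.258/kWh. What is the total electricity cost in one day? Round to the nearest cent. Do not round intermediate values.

$2.18

dehumidifier: 297 W × 9.23 h = 2,741 Wh = 2.741 kWh
television: 108.8 W × 6.37 h = 693 Wh = 0.6931 kWh
LED light strip: 17.5 W × 13.9 h = 243 Wh = 0.2432 kWh
desktop computer: 308 W × 15.5 h = 4,774 Wh = 4.774 kWh
Total energy = 2.741 + 0.6931 + 0.2432 + 4.774 = 8.452 kWh
Cost = 8.452 kWh × $0.258 = $2.18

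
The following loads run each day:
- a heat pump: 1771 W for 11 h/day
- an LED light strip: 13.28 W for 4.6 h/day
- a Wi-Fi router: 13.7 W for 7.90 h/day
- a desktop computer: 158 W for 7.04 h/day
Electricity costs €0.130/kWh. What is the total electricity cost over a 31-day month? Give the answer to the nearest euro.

€84

heat pump: 1771 W × 11 h × 31 d = 603,911 Wh = 603.9 kWh
LED light strip: 13.28 W × 4.6 h × 31 d = 1,894 Wh = 1.894 kWh
Wi-Fi router: 13.7 W × 7.90 h × 31 d = 3,355 Wh = 3.355 kWh
desktop computer: 158 W × 7.04 h × 31 d = 34,482 Wh = 34.48 kWh
Total energy = 603.9 + 1.894 + 3.355 + 34.48 = 643.6 kWh
Cost = 643.6 kWh × €0.130 = €83.67 ≈ €84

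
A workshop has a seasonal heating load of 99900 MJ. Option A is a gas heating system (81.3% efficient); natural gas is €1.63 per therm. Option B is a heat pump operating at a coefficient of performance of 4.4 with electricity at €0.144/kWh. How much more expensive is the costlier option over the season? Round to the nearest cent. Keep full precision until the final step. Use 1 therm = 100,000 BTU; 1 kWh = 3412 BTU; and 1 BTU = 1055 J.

€990.23

Heat load = 99900 MJ = 99,900,000,000 J / 1055 = 94,691,943 BTU
Gas: input = 94,691,943 / 0.813 = 116,472,255 BTU = 1,165 therm → 1,165 × €1.63 = €1,898.50
Heat pump: 94,691,943 BTU / 3412 = 27,750 kWh heat; / 4.4 = 6,307 kWh in → × €0.144 = €908.27
Difference = |€1,898.50 − €908.27| = €990.23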